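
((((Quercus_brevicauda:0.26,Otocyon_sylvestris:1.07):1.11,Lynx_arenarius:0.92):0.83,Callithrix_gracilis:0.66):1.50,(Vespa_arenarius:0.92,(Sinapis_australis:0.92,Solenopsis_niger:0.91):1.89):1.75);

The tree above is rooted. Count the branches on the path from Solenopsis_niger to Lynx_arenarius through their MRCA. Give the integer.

6

The MRCA of Solenopsis_niger and Lynx_arenarius is the root of the tree.
From Solenopsis_niger up to that node: 3 branches. From Lynx_arenarius up to the same node: 3 branches. Total: 3 + 3 = 6.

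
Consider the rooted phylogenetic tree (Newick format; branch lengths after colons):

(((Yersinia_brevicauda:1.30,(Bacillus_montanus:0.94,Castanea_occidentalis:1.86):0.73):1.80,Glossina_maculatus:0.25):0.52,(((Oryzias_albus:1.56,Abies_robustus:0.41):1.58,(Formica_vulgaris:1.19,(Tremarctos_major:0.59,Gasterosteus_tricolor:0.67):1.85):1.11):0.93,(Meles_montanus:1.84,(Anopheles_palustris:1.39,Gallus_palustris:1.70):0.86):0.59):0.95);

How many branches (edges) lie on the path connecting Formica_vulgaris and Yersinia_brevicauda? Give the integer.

7

The MRCA of Formica_vulgaris and Yersinia_brevicauda is the root of the tree.
From Formica_vulgaris up to that node: 4 branches. From Yersinia_brevicauda up to the same node: 3 branches. Total: 4 + 3 = 7.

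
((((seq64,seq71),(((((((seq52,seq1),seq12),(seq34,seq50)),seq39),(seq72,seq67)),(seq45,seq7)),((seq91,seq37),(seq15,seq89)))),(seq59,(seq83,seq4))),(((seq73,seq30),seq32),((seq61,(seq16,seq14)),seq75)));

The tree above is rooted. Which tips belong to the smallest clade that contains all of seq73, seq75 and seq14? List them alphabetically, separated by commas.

seq14, seq16, seq30, seq32, seq61, seq73, seq75

Tracing seq73: it sits inside (seq73,seq30).
Tracing seq75: it sits inside ((seq61,(seq16,seq14)),seq75).
Tracing seq14: it sits inside (seq16,seq14).
The smallest clade enclosing all 3 is (((seq73,seq30),seq32),((seq61,(seq16,seq14)),seq75)); the answer is its 7 terminal taxa in alphabetical order.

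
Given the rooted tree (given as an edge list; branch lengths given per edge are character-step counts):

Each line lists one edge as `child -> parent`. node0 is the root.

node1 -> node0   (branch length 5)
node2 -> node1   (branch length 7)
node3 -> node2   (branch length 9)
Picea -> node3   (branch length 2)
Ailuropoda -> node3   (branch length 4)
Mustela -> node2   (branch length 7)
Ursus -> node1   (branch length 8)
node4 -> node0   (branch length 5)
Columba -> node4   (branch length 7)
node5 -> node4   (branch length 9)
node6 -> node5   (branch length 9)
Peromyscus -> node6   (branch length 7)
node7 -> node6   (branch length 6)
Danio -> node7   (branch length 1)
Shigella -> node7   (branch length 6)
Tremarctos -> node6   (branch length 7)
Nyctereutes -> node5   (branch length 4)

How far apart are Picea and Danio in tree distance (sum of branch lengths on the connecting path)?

53

The path runs Picea → … → MRCA → … → Danio; the MRCA is the root of the tree.
Branch lengths along that path: 2 + 9 + 7 + 5 + 5 + 9 + 9 + 6 + 1 = 53.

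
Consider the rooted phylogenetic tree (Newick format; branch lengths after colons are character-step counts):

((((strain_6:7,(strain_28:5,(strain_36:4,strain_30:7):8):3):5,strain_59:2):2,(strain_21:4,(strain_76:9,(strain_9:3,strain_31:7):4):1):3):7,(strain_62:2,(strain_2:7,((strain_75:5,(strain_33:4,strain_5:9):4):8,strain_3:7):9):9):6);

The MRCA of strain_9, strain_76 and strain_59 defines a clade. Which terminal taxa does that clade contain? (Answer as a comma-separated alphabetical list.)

strain_21, strain_28, strain_30, strain_31, strain_36, strain_59, strain_6, strain_76, strain_9

Tracing strain_9: it sits inside (strain_9,strain_31).
Tracing strain_76: it sits inside (strain_76,(strain_9,strain_31)).
Tracing strain_59: it sits inside ((strain_6,(strain_28,(strain_36,strain_30))),strain_59).
The smallest clade enclosing all 3 is (((strain_6,(strain_28,(strain_36,strain_30))),strain_59),(strain_21,(strain_76,(strain_9,strain_31)))); the answer is its 9 terminal taxa in alphabetical order.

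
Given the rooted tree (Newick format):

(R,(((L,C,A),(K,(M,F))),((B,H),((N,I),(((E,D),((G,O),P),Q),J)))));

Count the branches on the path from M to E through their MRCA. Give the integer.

The MRCA of M and E is the node subtending (((L,C,A),(K,(M,F))),((B,H),((N,I),(((E,D),((G,O),P),Q),J)))).
From M up to that node: 4 branches. From E up to the same node: 6 branches. Total: 4 + 6 = 10.

10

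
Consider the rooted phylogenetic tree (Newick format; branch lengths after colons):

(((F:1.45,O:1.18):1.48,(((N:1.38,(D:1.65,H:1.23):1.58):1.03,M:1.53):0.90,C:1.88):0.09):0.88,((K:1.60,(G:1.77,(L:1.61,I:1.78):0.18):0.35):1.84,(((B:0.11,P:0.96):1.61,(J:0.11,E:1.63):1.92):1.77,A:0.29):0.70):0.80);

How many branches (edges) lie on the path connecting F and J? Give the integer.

8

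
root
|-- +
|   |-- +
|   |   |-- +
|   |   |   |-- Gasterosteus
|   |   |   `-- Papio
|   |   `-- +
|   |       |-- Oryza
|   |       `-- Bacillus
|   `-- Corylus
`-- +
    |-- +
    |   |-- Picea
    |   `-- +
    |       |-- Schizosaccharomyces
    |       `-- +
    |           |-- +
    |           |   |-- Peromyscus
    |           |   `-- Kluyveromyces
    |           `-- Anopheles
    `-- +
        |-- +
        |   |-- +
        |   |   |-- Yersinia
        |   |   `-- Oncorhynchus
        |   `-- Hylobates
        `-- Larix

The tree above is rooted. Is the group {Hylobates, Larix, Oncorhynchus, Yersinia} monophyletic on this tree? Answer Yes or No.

The most recent common ancestor of these taxa subtends (((Yersinia,Oncorhynchus),Hylobates),Larix).
That clade has exactly 4 tips — every listed taxon and nothing else — so the group is monophyletic.

Yes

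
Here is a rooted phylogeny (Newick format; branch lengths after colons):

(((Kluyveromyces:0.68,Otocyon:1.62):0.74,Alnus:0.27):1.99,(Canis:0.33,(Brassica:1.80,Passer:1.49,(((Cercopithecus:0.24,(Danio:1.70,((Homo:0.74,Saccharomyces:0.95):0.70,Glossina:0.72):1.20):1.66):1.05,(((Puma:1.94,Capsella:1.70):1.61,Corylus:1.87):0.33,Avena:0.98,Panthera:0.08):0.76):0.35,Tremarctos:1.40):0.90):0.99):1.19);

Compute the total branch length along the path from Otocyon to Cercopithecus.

9.07

The path runs Otocyon → … → MRCA → … → Cercopithecus; the MRCA is the root of the tree.
Branch lengths along that path: 1.62 + 0.74 + 1.99 + 1.19 + 0.99 + 0.90 + 0.35 + 1.05 + 0.24 = 9.07.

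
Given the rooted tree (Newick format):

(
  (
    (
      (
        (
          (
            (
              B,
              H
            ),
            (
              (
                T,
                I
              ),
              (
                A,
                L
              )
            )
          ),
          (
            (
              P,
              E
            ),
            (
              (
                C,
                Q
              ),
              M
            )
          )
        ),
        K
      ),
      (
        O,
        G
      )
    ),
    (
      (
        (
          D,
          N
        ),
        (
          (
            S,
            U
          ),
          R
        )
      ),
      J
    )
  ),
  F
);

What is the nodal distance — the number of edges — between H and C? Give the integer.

The MRCA of H and C is the node subtending (((B,H),((T,I),(A,L))),((P,E),((C,Q),M))).
From H up to that node: 3 branches. From C up to the same node: 4 branches. Total: 3 + 4 = 7.

7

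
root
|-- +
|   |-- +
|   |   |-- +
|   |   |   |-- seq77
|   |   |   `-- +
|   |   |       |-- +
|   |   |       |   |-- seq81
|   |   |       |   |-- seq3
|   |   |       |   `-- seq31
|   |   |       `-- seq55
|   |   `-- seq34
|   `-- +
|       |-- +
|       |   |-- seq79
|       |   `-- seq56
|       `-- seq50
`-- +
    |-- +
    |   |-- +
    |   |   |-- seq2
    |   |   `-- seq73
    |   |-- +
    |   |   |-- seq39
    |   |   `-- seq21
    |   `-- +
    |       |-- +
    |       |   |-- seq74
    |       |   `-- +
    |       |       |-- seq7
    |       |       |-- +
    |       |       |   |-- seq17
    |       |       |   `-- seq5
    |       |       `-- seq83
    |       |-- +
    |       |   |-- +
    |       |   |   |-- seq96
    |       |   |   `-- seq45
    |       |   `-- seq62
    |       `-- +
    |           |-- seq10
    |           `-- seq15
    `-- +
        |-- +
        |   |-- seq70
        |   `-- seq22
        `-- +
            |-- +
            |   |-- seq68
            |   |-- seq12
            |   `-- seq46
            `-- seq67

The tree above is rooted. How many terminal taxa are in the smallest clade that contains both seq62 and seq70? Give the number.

20

The MRCA of seq62 and seq70 is the node subtending (((seq2,seq73),(seq39,seq21),((seq74,(seq7,(seq17,seq5),seq83)),((seq96,seq45),seq62),(seq10,seq15))),((seq70,seq22),((seq68,seq12,seq46),seq67))).
That clade contains 20 terminal taxa: seq10, seq12, seq15, seq17, seq2, seq21, seq22, seq39, seq45, seq46, seq5, seq62, seq67, seq68, seq7, seq70, seq73, seq74, seq83, seq96.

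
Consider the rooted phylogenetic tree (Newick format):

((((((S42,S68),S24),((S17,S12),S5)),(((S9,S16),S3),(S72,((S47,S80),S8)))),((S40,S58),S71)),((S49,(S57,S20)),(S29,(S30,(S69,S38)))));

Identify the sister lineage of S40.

S58

S40 attaches to the tree at the node subtending (S40,S58).
The other lineage descending from that same node — the sister group — is the single tip S58.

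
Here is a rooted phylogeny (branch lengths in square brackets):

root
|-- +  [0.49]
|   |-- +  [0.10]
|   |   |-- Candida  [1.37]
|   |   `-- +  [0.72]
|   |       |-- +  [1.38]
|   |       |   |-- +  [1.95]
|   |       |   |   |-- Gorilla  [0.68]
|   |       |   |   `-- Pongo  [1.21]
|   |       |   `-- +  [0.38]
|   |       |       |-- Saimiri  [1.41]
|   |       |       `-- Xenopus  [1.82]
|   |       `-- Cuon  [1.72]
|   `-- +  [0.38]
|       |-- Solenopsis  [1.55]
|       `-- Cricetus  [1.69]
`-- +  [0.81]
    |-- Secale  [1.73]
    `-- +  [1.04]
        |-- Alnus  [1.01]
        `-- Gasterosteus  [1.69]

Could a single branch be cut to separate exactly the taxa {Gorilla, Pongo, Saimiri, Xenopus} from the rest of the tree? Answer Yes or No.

Yes

The most recent common ancestor of these taxa subtends ((Gorilla,Pongo),(Saimiri,Xenopus)).
That clade has exactly 4 tips — every listed taxon and nothing else — so the group is monophyletic.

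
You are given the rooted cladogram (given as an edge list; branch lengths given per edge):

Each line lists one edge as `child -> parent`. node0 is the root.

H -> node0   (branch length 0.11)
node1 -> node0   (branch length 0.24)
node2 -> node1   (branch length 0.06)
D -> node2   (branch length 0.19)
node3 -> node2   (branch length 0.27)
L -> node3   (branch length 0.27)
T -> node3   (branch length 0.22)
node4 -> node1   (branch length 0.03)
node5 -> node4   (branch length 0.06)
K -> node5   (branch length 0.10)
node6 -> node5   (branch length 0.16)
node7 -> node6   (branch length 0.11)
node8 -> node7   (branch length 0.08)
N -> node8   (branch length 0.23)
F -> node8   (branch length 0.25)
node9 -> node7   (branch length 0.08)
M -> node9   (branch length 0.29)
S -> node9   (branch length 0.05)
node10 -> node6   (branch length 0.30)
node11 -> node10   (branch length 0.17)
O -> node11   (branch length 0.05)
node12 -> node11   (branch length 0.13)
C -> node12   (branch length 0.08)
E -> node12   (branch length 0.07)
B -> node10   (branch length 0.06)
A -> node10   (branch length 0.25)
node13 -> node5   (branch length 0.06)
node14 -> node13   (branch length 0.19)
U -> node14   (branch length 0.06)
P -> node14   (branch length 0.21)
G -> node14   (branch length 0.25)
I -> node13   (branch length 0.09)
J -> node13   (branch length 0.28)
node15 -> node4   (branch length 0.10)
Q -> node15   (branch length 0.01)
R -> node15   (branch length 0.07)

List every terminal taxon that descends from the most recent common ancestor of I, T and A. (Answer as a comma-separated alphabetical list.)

Tracing I: it sits inside ((U,P,G),I,J).
Tracing T: it sits inside (L,T).
Tracing A: it sits inside ((O,(C,E)),B,A).
The smallest clade enclosing all 3 is ((D,(L,T)),((K,(((N,F),(M,S)),((O,(C,E)),B,A)),((U,P,G),I,J)),(Q,R))); the answer is its 20 terminal taxa in alphabetical order.

A, B, C, D, E, F, G, I, J, K, L, M, N, O, P, Q, R, S, T, U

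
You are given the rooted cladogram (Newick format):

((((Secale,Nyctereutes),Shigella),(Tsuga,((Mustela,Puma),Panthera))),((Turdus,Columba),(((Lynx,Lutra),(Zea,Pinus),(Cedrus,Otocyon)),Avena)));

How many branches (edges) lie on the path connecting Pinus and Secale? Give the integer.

The MRCA of Pinus and Secale is the root of the tree.
From Pinus up to that node: 5 branches. From Secale up to the same node: 4 branches. Total: 5 + 4 = 9.

9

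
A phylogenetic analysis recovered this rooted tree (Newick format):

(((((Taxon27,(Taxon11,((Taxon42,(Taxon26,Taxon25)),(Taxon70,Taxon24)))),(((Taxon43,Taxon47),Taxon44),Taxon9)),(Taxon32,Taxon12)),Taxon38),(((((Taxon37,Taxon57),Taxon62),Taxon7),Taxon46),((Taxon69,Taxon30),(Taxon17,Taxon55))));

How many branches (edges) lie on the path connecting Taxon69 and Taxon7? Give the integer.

6

The MRCA of Taxon69 and Taxon7 is the node subtending (((((Taxon37,Taxon57),Taxon62),Taxon7),Taxon46),((Taxon69,Taxon30),(Taxon17,Taxon55))).
From Taxon69 up to that node: 3 branches. From Taxon7 up to the same node: 3 branches. Total: 3 + 3 = 6.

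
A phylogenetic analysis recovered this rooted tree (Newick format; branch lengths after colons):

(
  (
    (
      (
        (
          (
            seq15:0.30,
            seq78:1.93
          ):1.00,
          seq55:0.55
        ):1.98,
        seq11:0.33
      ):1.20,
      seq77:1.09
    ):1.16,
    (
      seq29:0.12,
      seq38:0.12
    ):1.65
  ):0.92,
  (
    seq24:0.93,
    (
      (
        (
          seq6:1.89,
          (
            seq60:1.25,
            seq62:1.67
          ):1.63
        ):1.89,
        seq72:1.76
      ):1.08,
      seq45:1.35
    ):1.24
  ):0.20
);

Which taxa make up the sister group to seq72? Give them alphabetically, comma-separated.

seq6, seq60, seq62

seq72 attaches to the tree at the node subtending ((seq6,(seq60,seq62)),seq72).
The other lineage descending from that same node — the sister group — is (seq6,(seq60,seq62)); its 3 tips in alphabetical order are the answer.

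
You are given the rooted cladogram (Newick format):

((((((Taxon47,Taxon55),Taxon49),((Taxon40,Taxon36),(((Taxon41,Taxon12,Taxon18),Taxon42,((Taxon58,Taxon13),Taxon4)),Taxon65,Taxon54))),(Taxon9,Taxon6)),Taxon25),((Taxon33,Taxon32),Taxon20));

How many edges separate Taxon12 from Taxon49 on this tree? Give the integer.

7

The MRCA of Taxon12 and Taxon49 is the node subtending (((Taxon47,Taxon55),Taxon49),((Taxon40,Taxon36),(((Taxon41,Taxon12,Taxon18),Taxon42,((Taxon58,Taxon13),Taxon4)),Taxon65,Taxon54))).
From Taxon12 up to that node: 5 branches. From Taxon49 up to the same node: 2 branches. Total: 5 + 2 = 7.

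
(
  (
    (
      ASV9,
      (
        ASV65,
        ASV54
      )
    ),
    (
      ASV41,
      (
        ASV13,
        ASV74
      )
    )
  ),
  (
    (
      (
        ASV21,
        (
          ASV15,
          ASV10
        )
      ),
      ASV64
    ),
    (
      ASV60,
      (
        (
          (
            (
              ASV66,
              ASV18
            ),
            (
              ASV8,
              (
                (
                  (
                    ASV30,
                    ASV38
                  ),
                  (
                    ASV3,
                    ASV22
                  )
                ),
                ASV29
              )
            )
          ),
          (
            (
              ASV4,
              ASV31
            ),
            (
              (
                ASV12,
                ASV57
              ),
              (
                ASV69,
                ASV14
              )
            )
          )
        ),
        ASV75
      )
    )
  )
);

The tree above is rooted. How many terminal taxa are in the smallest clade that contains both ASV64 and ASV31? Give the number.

20

The MRCA of ASV64 and ASV31 is the node subtending (((ASV21,(ASV15,ASV10)),ASV64),(ASV60,((((ASV66,ASV18),(ASV8,(((ASV30,ASV38),(ASV3,ASV22)),ASV29))),((ASV4,ASV31),((ASV12,ASV57),(ASV69,ASV14)))),ASV75))).
That clade contains 20 terminal taxa: ASV10, ASV12, ASV14, ASV15, ASV18, ASV21, ASV22, ASV29, ASV3, ASV30, ASV31, ASV38, ASV4, ASV57, ASV60, ASV64, ASV66, ASV69, ASV75, ASV8.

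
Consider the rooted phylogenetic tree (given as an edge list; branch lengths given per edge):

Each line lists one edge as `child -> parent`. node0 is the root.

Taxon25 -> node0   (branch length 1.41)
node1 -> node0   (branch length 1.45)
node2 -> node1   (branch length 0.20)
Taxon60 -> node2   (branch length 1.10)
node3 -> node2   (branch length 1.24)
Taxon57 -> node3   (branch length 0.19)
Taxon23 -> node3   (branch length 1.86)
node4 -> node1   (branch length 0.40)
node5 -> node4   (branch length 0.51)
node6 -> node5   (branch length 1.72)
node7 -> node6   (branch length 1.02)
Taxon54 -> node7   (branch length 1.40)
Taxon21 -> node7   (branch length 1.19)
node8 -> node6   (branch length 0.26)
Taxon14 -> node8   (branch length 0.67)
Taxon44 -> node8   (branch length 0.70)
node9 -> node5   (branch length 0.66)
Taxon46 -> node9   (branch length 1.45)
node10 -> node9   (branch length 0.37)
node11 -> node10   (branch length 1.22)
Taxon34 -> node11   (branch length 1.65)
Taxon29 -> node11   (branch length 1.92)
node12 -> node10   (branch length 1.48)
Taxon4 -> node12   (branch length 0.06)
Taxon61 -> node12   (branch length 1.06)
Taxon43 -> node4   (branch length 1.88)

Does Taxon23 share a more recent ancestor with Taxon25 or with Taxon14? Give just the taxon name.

Taxon14

The MRCA of Taxon23 and Taxon14 subtends ((Taxon60,(Taxon57,Taxon23)),((((Taxon54,Taxon21),(Taxon14,Taxon44)),(Taxon46,((Taxon34,Taxon29),(Taxon4,Taxon61)))),Taxon43)) (13 taxa).
The MRCA of Taxon23 and Taxon25 is the root, subtending the entire tree (14 taxa).
The first is nested inside the second, so Taxon23 shares a more recent common ancestor with Taxon14.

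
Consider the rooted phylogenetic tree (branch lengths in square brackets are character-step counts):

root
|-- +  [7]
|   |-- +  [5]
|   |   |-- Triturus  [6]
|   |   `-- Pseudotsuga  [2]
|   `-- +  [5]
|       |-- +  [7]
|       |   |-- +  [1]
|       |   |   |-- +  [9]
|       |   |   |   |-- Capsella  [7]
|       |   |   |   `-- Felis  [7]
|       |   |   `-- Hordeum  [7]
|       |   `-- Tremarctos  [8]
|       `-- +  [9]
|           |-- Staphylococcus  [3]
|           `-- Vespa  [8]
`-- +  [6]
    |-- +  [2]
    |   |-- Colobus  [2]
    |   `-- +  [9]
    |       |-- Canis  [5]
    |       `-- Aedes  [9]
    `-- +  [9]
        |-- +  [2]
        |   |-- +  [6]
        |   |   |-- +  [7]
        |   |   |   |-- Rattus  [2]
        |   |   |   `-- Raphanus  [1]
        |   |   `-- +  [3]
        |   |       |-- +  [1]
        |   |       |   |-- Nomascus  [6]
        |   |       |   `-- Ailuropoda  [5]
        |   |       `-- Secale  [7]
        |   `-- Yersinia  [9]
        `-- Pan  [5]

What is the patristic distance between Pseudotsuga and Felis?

36

The path runs Pseudotsuga → … → MRCA → … → Felis; the MRCA is the node subtending ((Triturus,Pseudotsuga),((((Capsella,Felis),Hordeum),Tremarctos),(Staphylococcus,Vespa))).
Branch lengths along that path: 2 + 5 + 5 + 7 + 1 + 9 + 7 = 36.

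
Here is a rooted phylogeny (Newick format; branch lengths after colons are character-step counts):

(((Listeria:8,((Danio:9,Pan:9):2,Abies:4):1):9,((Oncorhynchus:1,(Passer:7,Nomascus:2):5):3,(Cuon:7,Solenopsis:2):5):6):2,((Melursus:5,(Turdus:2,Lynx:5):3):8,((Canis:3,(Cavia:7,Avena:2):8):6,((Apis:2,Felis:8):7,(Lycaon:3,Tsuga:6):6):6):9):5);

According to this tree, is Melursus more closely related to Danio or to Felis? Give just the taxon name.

Felis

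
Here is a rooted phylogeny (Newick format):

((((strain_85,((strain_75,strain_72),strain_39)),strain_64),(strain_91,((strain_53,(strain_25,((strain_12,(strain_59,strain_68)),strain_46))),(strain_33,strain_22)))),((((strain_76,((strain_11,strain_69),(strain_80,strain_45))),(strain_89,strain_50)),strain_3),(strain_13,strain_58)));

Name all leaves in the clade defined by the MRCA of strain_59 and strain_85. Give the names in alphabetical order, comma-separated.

Tracing strain_59: it sits inside (strain_59,strain_68).
Tracing strain_85: it sits inside (strain_85,((strain_75,strain_72),strain_39)).
The smallest clade enclosing both is (((strain_85,((strain_75,strain_72),strain_39)),strain_64),(strain_91,((strain_53,(strain_25,((strain_12,(strain_59,strain_68)),strain_46))),(strain_33,strain_22)))); the answer is its 14 terminal taxa in alphabetical order.

strain_12, strain_22, strain_25, strain_33, strain_39, strain_46, strain_53, strain_59, strain_64, strain_68, strain_72, strain_75, strain_85, strain_91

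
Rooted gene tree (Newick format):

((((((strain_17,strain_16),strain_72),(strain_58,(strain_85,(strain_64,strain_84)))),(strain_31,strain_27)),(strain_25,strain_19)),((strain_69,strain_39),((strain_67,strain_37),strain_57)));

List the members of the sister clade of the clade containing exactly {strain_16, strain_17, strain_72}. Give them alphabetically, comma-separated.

The clade containing exactly {strain_16, strain_17, strain_72} attaches to the tree at the node subtending (((strain_17,strain_16),strain_72),(strain_58,(strain_85,(strain_64,strain_84)))).
The other lineage descending from that same node — the sister group — is (strain_58,(strain_85,(strain_64,strain_84))); its 4 tips in alphabetical order are the answer.

strain_58, strain_64, strain_84, strain_85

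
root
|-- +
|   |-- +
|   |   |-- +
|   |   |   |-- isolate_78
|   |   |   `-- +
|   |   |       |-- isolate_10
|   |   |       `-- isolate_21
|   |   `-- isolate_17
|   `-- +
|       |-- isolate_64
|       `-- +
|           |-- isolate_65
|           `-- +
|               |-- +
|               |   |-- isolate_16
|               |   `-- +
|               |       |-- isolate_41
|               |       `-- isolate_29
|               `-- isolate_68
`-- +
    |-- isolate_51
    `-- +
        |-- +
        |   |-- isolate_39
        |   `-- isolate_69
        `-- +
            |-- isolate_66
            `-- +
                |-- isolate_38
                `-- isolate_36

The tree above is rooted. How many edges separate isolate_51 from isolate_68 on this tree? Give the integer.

The MRCA of isolate_51 and isolate_68 is the root of the tree.
From isolate_51 up to that node: 2 branches. From isolate_68 up to the same node: 5 branches. Total: 2 + 5 = 7.

7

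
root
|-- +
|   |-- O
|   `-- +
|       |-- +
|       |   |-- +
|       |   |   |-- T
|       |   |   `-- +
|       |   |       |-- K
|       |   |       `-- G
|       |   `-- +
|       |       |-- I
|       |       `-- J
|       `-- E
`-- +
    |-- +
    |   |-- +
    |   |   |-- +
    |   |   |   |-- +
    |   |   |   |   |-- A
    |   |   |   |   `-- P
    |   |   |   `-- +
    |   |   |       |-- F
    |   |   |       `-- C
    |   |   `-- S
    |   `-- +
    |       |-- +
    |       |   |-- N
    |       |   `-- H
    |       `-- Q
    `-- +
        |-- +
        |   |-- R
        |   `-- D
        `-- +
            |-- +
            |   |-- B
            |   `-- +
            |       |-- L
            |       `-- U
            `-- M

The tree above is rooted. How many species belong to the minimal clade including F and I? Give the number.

21

The MRCA of F and I is the root, so the clade is the entire tree.
That clade contains 21 terminal taxa: A, B, C, D, E, F, G, H, I, J, K, L, M, N, O, P, Q, R, S, T, U.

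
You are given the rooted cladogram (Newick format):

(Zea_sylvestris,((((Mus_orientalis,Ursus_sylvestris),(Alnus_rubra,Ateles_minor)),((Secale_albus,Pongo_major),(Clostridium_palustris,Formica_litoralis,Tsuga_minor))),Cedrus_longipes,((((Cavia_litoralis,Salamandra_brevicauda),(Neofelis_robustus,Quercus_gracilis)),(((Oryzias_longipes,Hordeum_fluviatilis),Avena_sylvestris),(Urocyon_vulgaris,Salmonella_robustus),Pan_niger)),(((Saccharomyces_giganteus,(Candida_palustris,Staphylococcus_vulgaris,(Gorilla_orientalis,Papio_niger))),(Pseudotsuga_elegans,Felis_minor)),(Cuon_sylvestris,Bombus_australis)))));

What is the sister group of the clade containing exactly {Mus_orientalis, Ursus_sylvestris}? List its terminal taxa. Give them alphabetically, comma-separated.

The clade containing exactly {Mus_orientalis, Ursus_sylvestris} attaches to the tree at the node subtending ((Mus_orientalis,Ursus_sylvestris),(Alnus_rubra,Ateles_minor)).
The other lineage descending from that same node — the sister group — is (Alnus_rubra,Ateles_minor); its 2 tips in alphabetical order are the answer.

Alnus_rubra, Ateles_minor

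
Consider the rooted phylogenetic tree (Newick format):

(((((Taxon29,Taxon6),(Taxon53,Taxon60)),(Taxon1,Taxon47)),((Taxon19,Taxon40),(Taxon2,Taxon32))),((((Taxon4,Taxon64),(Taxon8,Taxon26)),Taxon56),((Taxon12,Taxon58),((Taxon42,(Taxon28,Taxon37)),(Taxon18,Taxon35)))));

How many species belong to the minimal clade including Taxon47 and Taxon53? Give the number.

The MRCA of Taxon47 and Taxon53 is the node subtending (((Taxon29,Taxon6),(Taxon53,Taxon60)),(Taxon1,Taxon47)).
That clade contains 6 terminal taxa: Taxon1, Taxon29, Taxon47, Taxon53, Taxon6, Taxon60.

6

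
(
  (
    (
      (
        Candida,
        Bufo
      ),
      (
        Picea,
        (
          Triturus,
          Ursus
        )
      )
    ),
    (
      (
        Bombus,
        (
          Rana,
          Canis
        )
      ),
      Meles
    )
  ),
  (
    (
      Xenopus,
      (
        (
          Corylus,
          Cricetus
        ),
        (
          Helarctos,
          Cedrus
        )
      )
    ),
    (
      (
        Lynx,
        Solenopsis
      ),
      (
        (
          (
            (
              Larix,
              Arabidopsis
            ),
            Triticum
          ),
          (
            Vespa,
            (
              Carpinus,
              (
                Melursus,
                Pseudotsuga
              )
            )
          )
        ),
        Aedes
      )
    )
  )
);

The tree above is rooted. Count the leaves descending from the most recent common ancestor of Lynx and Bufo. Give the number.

24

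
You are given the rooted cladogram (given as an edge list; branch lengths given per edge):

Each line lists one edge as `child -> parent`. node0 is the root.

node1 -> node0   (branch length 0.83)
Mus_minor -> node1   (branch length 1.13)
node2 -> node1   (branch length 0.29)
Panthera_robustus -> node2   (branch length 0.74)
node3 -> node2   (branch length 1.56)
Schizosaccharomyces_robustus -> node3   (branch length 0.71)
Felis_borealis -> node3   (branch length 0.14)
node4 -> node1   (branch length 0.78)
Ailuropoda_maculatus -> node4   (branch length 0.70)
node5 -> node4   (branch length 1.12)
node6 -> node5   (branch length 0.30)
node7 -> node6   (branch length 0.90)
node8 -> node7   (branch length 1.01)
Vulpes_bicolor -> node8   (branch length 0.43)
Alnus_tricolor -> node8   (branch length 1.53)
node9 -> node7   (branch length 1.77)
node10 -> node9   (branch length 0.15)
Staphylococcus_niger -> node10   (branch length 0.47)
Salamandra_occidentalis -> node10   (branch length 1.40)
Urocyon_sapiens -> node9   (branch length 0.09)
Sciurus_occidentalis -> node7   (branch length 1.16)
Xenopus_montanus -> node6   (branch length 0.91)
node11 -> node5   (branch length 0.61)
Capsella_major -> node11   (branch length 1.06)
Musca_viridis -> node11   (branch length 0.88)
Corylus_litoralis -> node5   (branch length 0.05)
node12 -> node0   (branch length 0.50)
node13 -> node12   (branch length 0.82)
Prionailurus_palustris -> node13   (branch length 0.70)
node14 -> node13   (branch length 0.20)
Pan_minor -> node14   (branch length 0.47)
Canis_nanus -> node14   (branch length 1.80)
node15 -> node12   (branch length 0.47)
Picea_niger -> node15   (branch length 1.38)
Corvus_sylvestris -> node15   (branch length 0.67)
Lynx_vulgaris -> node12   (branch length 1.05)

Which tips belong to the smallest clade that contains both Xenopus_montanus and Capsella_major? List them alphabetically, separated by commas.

Alnus_tricolor, Capsella_major, Corylus_litoralis, Musca_viridis, Salamandra_occidentalis, Sciurus_occidentalis, Staphylococcus_niger, Urocyon_sapiens, Vulpes_bicolor, Xenopus_montanus

Tracing Xenopus_montanus: it sits inside (((Vulpes_bicolor,Alnus_tricolor),((Staphylococcus_niger,Salamandra_occidentalis),Urocyon_sapiens),Sciurus_occidentalis),Xenopus_montanus).
Tracing Capsella_major: it sits inside (Capsella_major,Musca_viridis).
The smallest clade enclosing both is ((((Vulpes_bicolor,Alnus_tricolor),((Staphylococcus_niger,Salamandra_occidentalis),Urocyon_sapiens),Sciurus_occidentalis),Xenopus_montanus),(Capsella_major,Musca_viridis),Corylus_litoralis); the answer is its 10 terminal taxa in alphabetical order.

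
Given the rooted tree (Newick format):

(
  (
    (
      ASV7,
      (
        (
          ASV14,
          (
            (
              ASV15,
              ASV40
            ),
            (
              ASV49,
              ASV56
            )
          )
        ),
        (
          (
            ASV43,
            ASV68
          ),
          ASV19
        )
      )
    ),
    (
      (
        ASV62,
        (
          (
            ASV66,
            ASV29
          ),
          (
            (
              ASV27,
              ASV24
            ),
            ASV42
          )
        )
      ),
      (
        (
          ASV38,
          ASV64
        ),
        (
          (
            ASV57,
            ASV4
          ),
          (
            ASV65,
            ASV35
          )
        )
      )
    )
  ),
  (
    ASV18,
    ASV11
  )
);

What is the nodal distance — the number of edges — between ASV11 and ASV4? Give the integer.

8

The MRCA of ASV11 and ASV4 is the root of the tree.
From ASV11 up to that node: 2 branches. From ASV4 up to the same node: 6 branches. Total: 2 + 6 = 8.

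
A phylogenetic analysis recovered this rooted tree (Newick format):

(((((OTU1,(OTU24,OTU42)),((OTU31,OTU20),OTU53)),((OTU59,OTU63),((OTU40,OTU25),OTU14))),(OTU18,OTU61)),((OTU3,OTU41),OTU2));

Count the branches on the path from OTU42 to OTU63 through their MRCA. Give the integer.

The MRCA of OTU42 and OTU63 is the node subtending (((OTU1,(OTU24,OTU42)),((OTU31,OTU20),OTU53)),((OTU59,OTU63),((OTU40,OTU25),OTU14))).
From OTU42 up to that node: 4 branches. From OTU63 up to the same node: 3 branches. Total: 4 + 3 = 7.

7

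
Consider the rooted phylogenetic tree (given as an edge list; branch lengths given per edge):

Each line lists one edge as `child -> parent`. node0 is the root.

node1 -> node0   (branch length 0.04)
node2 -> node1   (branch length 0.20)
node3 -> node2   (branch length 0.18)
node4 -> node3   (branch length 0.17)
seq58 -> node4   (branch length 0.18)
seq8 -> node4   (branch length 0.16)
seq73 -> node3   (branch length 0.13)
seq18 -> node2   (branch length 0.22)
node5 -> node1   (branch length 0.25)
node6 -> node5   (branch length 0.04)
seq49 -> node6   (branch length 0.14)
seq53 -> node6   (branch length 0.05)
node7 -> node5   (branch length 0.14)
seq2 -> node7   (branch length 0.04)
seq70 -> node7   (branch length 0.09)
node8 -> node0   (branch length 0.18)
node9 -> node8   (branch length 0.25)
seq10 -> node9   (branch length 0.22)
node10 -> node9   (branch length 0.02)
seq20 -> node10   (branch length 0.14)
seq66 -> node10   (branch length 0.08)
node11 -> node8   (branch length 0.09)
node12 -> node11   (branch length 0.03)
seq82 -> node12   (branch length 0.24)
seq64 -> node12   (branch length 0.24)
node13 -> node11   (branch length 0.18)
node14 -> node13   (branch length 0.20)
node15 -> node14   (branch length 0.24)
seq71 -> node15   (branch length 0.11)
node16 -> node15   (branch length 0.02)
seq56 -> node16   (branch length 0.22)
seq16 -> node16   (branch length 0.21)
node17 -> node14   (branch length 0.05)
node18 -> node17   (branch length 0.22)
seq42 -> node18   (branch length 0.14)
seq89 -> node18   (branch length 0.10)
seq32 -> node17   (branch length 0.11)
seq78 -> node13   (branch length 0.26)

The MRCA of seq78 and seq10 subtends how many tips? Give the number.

The MRCA of seq78 and seq10 is the node subtending ((seq10,(seq20,seq66)),((seq82,seq64),(((seq71,(seq56,seq16)),((seq42,seq89),seq32)),seq78))).
That clade contains 12 terminal taxa: seq10, seq16, seq20, seq32, seq42, seq56, seq64, seq66, seq71, seq78, seq82, seq89.

12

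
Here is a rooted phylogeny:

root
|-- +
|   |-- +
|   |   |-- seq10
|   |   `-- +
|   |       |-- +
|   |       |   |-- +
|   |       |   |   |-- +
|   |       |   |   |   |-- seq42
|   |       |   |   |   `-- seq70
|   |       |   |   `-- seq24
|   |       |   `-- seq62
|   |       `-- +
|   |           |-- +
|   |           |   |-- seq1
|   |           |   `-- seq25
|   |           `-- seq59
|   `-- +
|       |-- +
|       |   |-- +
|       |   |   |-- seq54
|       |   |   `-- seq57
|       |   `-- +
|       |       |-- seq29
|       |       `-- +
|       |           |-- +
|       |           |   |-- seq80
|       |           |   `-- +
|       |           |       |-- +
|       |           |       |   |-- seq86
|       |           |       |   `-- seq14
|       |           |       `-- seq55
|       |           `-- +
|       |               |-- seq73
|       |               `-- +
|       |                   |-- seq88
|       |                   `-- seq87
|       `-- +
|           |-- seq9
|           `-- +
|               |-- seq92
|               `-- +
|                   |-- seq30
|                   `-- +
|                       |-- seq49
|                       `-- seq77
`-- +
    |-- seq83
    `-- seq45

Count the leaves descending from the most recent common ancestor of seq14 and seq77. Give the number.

The MRCA of seq14 and seq77 is the node subtending (((seq54,seq57),(seq29,((seq80,((seq86,seq14),seq55)),(seq73,(seq88,seq87))))),(seq9,(seq92,(seq30,(seq49,seq77))))).
That clade contains 15 terminal taxa: seq14, seq29, seq30, seq49, seq54, seq55, seq57, seq73, seq77, seq80, seq86, seq87, seq88, seq9, seq92.

15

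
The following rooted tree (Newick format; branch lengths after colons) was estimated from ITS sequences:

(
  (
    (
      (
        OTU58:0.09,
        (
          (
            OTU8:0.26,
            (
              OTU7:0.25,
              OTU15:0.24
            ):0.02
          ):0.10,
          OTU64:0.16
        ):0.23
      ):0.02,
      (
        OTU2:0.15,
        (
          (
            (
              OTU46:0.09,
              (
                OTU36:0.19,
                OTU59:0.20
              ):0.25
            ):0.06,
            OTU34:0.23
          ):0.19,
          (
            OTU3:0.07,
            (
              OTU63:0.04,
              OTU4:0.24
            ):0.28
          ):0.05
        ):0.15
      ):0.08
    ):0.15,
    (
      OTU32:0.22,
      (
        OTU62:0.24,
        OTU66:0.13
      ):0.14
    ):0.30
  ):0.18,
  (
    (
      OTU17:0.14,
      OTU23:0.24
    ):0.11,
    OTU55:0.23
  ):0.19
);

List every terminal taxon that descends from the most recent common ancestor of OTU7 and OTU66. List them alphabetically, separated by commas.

OTU15, OTU2, OTU3, OTU32, OTU34, OTU36, OTU4, OTU46, OTU58, OTU59, OTU62, OTU63, OTU64, OTU66, OTU7, OTU8

Tracing OTU7: it sits inside (OTU7,OTU15).
Tracing OTU66: it sits inside (OTU62,OTU66).
The smallest clade enclosing both is (((OTU58,((OTU8,(OTU7,OTU15)),OTU64)),(OTU2,(((OTU46,(OTU36,OTU59)),OTU34),(OTU3,(OTU63,OTU4))))),(OTU32,(OTU62,OTU66))); the answer is its 16 terminal taxa in alphabetical order.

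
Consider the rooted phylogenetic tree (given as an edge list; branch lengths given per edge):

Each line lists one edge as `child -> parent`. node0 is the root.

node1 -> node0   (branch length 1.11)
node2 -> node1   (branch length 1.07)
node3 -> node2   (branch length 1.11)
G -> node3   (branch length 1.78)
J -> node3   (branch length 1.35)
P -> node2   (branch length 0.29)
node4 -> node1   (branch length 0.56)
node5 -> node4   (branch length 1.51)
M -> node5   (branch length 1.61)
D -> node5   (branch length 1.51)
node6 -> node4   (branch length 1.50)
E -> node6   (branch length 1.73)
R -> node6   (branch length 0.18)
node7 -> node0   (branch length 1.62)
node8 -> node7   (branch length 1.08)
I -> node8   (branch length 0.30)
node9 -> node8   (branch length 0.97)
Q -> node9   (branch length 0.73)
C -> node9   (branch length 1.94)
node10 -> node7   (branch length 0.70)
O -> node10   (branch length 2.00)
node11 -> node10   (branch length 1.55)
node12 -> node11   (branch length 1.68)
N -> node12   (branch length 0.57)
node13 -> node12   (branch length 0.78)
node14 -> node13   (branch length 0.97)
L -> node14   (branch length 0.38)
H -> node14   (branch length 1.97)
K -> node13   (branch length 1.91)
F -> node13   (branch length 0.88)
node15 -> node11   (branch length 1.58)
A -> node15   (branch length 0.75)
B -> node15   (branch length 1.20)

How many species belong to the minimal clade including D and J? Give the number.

7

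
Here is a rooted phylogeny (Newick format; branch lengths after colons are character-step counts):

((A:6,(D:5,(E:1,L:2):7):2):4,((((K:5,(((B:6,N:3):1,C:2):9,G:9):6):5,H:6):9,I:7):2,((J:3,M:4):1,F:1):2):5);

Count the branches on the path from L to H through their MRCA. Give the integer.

The MRCA of L and H is the root of the tree.
From L up to that node: 4 branches. From H up to the same node: 4 branches. Total: 4 + 4 = 8.

8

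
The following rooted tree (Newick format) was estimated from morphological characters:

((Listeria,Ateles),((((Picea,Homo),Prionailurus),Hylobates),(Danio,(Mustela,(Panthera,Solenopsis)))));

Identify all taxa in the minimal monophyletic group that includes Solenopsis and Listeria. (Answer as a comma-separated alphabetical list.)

Ateles, Danio, Homo, Hylobates, Listeria, Mustela, Panthera, Picea, Prionailurus, Solenopsis

Tracing Solenopsis: it sits inside (Panthera,Solenopsis).
Tracing Listeria: it sits inside (Listeria,Ateles).
The smallest clade enclosing both is the whole tree (their MRCA is the root), so the answer is all 10 tips in alphabetical order.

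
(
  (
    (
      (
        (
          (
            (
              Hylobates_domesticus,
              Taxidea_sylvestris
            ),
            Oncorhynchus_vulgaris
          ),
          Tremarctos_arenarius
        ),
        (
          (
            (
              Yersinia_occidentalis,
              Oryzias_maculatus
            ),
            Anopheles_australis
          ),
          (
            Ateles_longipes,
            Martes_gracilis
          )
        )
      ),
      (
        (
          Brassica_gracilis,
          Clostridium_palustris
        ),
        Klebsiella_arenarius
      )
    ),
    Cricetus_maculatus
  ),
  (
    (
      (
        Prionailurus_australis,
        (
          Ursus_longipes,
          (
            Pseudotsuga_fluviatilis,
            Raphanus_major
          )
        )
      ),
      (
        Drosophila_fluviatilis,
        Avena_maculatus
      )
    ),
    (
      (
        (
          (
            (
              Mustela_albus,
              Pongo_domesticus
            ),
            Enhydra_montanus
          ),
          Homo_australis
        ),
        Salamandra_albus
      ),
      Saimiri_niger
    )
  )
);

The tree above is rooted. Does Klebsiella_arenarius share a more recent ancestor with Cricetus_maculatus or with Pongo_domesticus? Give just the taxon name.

The MRCA of Klebsiella_arenarius and Cricetus_maculatus subtends ((((((Hylobates_domesticus,Taxidea_sylvestris),Oncorhynchus_vulgaris),Tremarctos_arenarius),(((Yersinia_occidentalis,Oryzias_maculatus),Anopheles_australis),(Ateles_longipes,Martes_gracilis))),((Brassica_gracilis,Clostridium_palustris),Klebsiella_arenarius)),Cricetus_maculatus) (13 taxa).
The MRCA of Klebsiella_arenarius and Pongo_domesticus is the root, subtending the entire tree (25 taxa).
The first is nested inside the second, so Klebsiella_arenarius shares a more recent common ancestor with Cricetus_maculatus.

Cricetus_maculatus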